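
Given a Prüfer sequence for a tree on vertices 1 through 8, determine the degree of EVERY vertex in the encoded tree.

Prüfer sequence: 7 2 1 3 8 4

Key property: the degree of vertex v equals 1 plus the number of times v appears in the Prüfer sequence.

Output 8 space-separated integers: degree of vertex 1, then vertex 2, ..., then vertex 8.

p_1 = 7: count[7] becomes 1
p_2 = 2: count[2] becomes 1
p_3 = 1: count[1] becomes 1
p_4 = 3: count[3] becomes 1
p_5 = 8: count[8] becomes 1
p_6 = 4: count[4] becomes 1
Degrees (1 + count): deg[1]=1+1=2, deg[2]=1+1=2, deg[3]=1+1=2, deg[4]=1+1=2, deg[5]=1+0=1, deg[6]=1+0=1, deg[7]=1+1=2, deg[8]=1+1=2

Answer: 2 2 2 2 1 1 2 2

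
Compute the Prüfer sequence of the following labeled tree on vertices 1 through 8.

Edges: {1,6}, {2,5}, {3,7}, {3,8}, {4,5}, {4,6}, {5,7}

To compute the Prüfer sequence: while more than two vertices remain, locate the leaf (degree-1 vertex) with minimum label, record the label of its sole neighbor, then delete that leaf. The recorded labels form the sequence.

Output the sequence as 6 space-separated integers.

Step 1: leaves = {1,2,8}. Remove smallest leaf 1, emit neighbor 6.
Step 2: leaves = {2,6,8}. Remove smallest leaf 2, emit neighbor 5.
Step 3: leaves = {6,8}. Remove smallest leaf 6, emit neighbor 4.
Step 4: leaves = {4,8}. Remove smallest leaf 4, emit neighbor 5.
Step 5: leaves = {5,8}. Remove smallest leaf 5, emit neighbor 7.
Step 6: leaves = {7,8}. Remove smallest leaf 7, emit neighbor 3.
Done: 2 vertices remain (3, 8). Sequence = [6 5 4 5 7 3]

Answer: 6 5 4 5 7 3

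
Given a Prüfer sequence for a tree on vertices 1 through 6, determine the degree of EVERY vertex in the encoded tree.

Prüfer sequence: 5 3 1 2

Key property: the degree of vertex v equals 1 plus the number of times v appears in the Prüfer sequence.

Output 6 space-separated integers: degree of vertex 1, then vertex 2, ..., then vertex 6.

p_1 = 5: count[5] becomes 1
p_2 = 3: count[3] becomes 1
p_3 = 1: count[1] becomes 1
p_4 = 2: count[2] becomes 1
Degrees (1 + count): deg[1]=1+1=2, deg[2]=1+1=2, deg[3]=1+1=2, deg[4]=1+0=1, deg[5]=1+1=2, deg[6]=1+0=1

Answer: 2 2 2 1 2 1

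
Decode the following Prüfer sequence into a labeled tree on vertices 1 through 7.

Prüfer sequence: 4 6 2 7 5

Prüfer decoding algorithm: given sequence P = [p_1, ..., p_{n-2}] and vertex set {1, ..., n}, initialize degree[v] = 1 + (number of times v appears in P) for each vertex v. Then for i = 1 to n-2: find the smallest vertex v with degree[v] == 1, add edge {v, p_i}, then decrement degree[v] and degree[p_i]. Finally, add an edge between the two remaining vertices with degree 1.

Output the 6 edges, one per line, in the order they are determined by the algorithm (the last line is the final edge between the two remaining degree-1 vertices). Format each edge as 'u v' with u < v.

Initial degrees: {1:1, 2:2, 3:1, 4:2, 5:2, 6:2, 7:2}
Step 1: smallest deg-1 vertex = 1, p_1 = 4. Add edge {1,4}. Now deg[1]=0, deg[4]=1.
Step 2: smallest deg-1 vertex = 3, p_2 = 6. Add edge {3,6}. Now deg[3]=0, deg[6]=1.
Step 3: smallest deg-1 vertex = 4, p_3 = 2. Add edge {2,4}. Now deg[4]=0, deg[2]=1.
Step 4: smallest deg-1 vertex = 2, p_4 = 7. Add edge {2,7}. Now deg[2]=0, deg[7]=1.
Step 5: smallest deg-1 vertex = 6, p_5 = 5. Add edge {5,6}. Now deg[6]=0, deg[5]=1.
Final: two remaining deg-1 vertices are 5, 7. Add edge {5,7}.

Answer: 1 4
3 6
2 4
2 7
5 6
5 7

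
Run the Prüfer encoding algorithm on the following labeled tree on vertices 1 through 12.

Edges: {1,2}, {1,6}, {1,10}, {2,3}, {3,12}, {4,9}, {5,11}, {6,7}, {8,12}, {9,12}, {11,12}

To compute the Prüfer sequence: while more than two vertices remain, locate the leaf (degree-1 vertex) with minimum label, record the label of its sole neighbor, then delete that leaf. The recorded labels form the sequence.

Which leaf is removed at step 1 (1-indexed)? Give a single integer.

Answer: 4

Derivation:
Step 1: current leaves = {4,5,7,8,10}. Remove leaf 4 (neighbor: 9).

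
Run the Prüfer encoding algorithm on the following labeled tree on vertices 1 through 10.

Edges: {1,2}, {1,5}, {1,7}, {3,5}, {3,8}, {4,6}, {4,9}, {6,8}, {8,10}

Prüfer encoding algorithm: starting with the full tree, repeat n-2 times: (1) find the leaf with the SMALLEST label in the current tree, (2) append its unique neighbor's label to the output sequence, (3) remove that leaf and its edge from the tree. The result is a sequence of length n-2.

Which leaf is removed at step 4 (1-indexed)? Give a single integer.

Step 1: current leaves = {2,7,9,10}. Remove leaf 2 (neighbor: 1).
Step 2: current leaves = {7,9,10}. Remove leaf 7 (neighbor: 1).
Step 3: current leaves = {1,9,10}. Remove leaf 1 (neighbor: 5).
Step 4: current leaves = {5,9,10}. Remove leaf 5 (neighbor: 3).

Answer: 5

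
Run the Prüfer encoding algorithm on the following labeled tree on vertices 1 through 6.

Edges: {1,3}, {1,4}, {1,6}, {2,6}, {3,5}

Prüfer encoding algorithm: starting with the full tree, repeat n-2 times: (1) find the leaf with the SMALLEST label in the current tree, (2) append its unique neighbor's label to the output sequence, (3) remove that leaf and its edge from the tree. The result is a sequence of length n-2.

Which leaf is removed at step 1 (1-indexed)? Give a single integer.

Answer: 2

Derivation:
Step 1: current leaves = {2,4,5}. Remove leaf 2 (neighbor: 6).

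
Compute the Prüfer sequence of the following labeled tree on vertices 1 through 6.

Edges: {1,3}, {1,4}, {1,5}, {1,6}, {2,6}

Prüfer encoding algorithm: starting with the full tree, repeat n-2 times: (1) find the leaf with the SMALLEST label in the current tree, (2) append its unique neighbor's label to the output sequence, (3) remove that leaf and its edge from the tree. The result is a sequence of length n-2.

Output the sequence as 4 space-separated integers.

Step 1: leaves = {2,3,4,5}. Remove smallest leaf 2, emit neighbor 6.
Step 2: leaves = {3,4,5,6}. Remove smallest leaf 3, emit neighbor 1.
Step 3: leaves = {4,5,6}. Remove smallest leaf 4, emit neighbor 1.
Step 4: leaves = {5,6}. Remove smallest leaf 5, emit neighbor 1.
Done: 2 vertices remain (1, 6). Sequence = [6 1 1 1]

Answer: 6 1 1 1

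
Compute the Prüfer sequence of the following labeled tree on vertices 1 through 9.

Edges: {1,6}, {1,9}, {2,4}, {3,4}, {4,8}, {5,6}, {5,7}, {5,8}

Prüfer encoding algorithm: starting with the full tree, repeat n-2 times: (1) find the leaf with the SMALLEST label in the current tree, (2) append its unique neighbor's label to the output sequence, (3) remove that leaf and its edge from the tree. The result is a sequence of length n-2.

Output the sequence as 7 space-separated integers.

Answer: 4 4 8 5 5 6 1

Derivation:
Step 1: leaves = {2,3,7,9}. Remove smallest leaf 2, emit neighbor 4.
Step 2: leaves = {3,7,9}. Remove smallest leaf 3, emit neighbor 4.
Step 3: leaves = {4,7,9}. Remove smallest leaf 4, emit neighbor 8.
Step 4: leaves = {7,8,9}. Remove smallest leaf 7, emit neighbor 5.
Step 5: leaves = {8,9}. Remove smallest leaf 8, emit neighbor 5.
Step 6: leaves = {5,9}. Remove smallest leaf 5, emit neighbor 6.
Step 7: leaves = {6,9}. Remove smallest leaf 6, emit neighbor 1.
Done: 2 vertices remain (1, 9). Sequence = [4 4 8 5 5 6 1]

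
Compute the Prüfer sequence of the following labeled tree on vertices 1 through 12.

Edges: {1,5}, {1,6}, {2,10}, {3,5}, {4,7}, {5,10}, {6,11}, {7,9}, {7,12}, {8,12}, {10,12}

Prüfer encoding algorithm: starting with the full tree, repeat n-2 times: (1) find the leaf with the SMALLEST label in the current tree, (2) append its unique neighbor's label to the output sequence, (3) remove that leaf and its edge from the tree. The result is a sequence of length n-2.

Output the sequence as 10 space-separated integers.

Step 1: leaves = {2,3,4,8,9,11}. Remove smallest leaf 2, emit neighbor 10.
Step 2: leaves = {3,4,8,9,11}. Remove smallest leaf 3, emit neighbor 5.
Step 3: leaves = {4,8,9,11}. Remove smallest leaf 4, emit neighbor 7.
Step 4: leaves = {8,9,11}. Remove smallest leaf 8, emit neighbor 12.
Step 5: leaves = {9,11}. Remove smallest leaf 9, emit neighbor 7.
Step 6: leaves = {7,11}. Remove smallest leaf 7, emit neighbor 12.
Step 7: leaves = {11,12}. Remove smallest leaf 11, emit neighbor 6.
Step 8: leaves = {6,12}. Remove smallest leaf 6, emit neighbor 1.
Step 9: leaves = {1,12}. Remove smallest leaf 1, emit neighbor 5.
Step 10: leaves = {5,12}. Remove smallest leaf 5, emit neighbor 10.
Done: 2 vertices remain (10, 12). Sequence = [10 5 7 12 7 12 6 1 5 10]

Answer: 10 5 7 12 7 12 6 1 5 10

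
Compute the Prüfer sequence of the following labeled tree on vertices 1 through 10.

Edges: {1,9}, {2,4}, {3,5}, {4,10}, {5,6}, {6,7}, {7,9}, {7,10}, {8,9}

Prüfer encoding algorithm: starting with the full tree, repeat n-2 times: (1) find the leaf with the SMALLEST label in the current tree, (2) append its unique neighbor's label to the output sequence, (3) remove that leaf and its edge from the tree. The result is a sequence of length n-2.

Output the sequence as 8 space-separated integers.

Step 1: leaves = {1,2,3,8}. Remove smallest leaf 1, emit neighbor 9.
Step 2: leaves = {2,3,8}. Remove smallest leaf 2, emit neighbor 4.
Step 3: leaves = {3,4,8}. Remove smallest leaf 3, emit neighbor 5.
Step 4: leaves = {4,5,8}. Remove smallest leaf 4, emit neighbor 10.
Step 5: leaves = {5,8,10}. Remove smallest leaf 5, emit neighbor 6.
Step 6: leaves = {6,8,10}. Remove smallest leaf 6, emit neighbor 7.
Step 7: leaves = {8,10}. Remove smallest leaf 8, emit neighbor 9.
Step 8: leaves = {9,10}. Remove smallest leaf 9, emit neighbor 7.
Done: 2 vertices remain (7, 10). Sequence = [9 4 5 10 6 7 9 7]

Answer: 9 4 5 10 6 7 9 7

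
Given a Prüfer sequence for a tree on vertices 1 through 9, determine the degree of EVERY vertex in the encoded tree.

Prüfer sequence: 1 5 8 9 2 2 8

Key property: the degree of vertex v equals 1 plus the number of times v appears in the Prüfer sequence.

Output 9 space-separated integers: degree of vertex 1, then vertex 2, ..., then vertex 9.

Answer: 2 3 1 1 2 1 1 3 2

Derivation:
p_1 = 1: count[1] becomes 1
p_2 = 5: count[5] becomes 1
p_3 = 8: count[8] becomes 1
p_4 = 9: count[9] becomes 1
p_5 = 2: count[2] becomes 1
p_6 = 2: count[2] becomes 2
p_7 = 8: count[8] becomes 2
Degrees (1 + count): deg[1]=1+1=2, deg[2]=1+2=3, deg[3]=1+0=1, deg[4]=1+0=1, deg[5]=1+1=2, deg[6]=1+0=1, deg[7]=1+0=1, deg[8]=1+2=3, deg[9]=1+1=2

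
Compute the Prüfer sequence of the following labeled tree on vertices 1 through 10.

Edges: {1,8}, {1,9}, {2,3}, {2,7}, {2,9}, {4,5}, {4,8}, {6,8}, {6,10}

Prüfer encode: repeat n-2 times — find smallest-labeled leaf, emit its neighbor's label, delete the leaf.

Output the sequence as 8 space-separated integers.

Step 1: leaves = {3,5,7,10}. Remove smallest leaf 3, emit neighbor 2.
Step 2: leaves = {5,7,10}. Remove smallest leaf 5, emit neighbor 4.
Step 3: leaves = {4,7,10}. Remove smallest leaf 4, emit neighbor 8.
Step 4: leaves = {7,10}. Remove smallest leaf 7, emit neighbor 2.
Step 5: leaves = {2,10}. Remove smallest leaf 2, emit neighbor 9.
Step 6: leaves = {9,10}. Remove smallest leaf 9, emit neighbor 1.
Step 7: leaves = {1,10}. Remove smallest leaf 1, emit neighbor 8.
Step 8: leaves = {8,10}. Remove smallest leaf 8, emit neighbor 6.
Done: 2 vertices remain (6, 10). Sequence = [2 4 8 2 9 1 8 6]

Answer: 2 4 8 2 9 1 8 6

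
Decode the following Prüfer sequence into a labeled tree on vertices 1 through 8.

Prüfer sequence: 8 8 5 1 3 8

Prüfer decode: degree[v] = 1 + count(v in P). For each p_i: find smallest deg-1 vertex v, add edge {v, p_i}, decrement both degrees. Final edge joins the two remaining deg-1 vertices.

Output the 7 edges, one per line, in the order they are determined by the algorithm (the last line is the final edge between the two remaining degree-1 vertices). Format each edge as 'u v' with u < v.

Answer: 2 8
4 8
5 6
1 5
1 3
3 8
7 8

Derivation:
Initial degrees: {1:2, 2:1, 3:2, 4:1, 5:2, 6:1, 7:1, 8:4}
Step 1: smallest deg-1 vertex = 2, p_1 = 8. Add edge {2,8}. Now deg[2]=0, deg[8]=3.
Step 2: smallest deg-1 vertex = 4, p_2 = 8. Add edge {4,8}. Now deg[4]=0, deg[8]=2.
Step 3: smallest deg-1 vertex = 6, p_3 = 5. Add edge {5,6}. Now deg[6]=0, deg[5]=1.
Step 4: smallest deg-1 vertex = 5, p_4 = 1. Add edge {1,5}. Now deg[5]=0, deg[1]=1.
Step 5: smallest deg-1 vertex = 1, p_5 = 3. Add edge {1,3}. Now deg[1]=0, deg[3]=1.
Step 6: smallest deg-1 vertex = 3, p_6 = 8. Add edge {3,8}. Now deg[3]=0, deg[8]=1.
Final: two remaining deg-1 vertices are 7, 8. Add edge {7,8}.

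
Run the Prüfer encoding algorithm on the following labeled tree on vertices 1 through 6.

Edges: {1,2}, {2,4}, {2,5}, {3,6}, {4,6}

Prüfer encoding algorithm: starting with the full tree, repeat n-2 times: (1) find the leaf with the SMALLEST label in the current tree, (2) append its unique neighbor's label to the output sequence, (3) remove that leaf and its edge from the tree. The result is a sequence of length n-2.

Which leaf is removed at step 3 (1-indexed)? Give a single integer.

Step 1: current leaves = {1,3,5}. Remove leaf 1 (neighbor: 2).
Step 2: current leaves = {3,5}. Remove leaf 3 (neighbor: 6).
Step 3: current leaves = {5,6}. Remove leaf 5 (neighbor: 2).

Answer: 5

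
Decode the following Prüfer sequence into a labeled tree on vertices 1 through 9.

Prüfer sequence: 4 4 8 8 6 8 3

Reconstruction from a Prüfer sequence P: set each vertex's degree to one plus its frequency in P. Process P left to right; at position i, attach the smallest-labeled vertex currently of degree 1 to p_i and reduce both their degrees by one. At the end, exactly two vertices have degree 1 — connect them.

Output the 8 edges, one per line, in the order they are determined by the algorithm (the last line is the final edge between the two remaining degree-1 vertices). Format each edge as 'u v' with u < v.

Initial degrees: {1:1, 2:1, 3:2, 4:3, 5:1, 6:2, 7:1, 8:4, 9:1}
Step 1: smallest deg-1 vertex = 1, p_1 = 4. Add edge {1,4}. Now deg[1]=0, deg[4]=2.
Step 2: smallest deg-1 vertex = 2, p_2 = 4. Add edge {2,4}. Now deg[2]=0, deg[4]=1.
Step 3: smallest deg-1 vertex = 4, p_3 = 8. Add edge {4,8}. Now deg[4]=0, deg[8]=3.
Step 4: smallest deg-1 vertex = 5, p_4 = 8. Add edge {5,8}. Now deg[5]=0, deg[8]=2.
Step 5: smallest deg-1 vertex = 7, p_5 = 6. Add edge {6,7}. Now deg[7]=0, deg[6]=1.
Step 6: smallest deg-1 vertex = 6, p_6 = 8. Add edge {6,8}. Now deg[6]=0, deg[8]=1.
Step 7: smallest deg-1 vertex = 8, p_7 = 3. Add edge {3,8}. Now deg[8]=0, deg[3]=1.
Final: two remaining deg-1 vertices are 3, 9. Add edge {3,9}.

Answer: 1 4
2 4
4 8
5 8
6 7
6 8
3 8
3 9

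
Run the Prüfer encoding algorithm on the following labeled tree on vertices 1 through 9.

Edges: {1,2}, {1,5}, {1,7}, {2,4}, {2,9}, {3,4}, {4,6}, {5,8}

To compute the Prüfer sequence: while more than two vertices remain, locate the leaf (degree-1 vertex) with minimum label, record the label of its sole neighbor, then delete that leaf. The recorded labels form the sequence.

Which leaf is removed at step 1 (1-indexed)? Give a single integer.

Step 1: current leaves = {3,6,7,8,9}. Remove leaf 3 (neighbor: 4).

Answer: 3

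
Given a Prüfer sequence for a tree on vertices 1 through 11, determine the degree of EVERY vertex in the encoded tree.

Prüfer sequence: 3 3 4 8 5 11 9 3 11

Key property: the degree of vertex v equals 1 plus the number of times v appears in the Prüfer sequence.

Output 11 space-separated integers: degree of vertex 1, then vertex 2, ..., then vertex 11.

p_1 = 3: count[3] becomes 1
p_2 = 3: count[3] becomes 2
p_3 = 4: count[4] becomes 1
p_4 = 8: count[8] becomes 1
p_5 = 5: count[5] becomes 1
p_6 = 11: count[11] becomes 1
p_7 = 9: count[9] becomes 1
p_8 = 3: count[3] becomes 3
p_9 = 11: count[11] becomes 2
Degrees (1 + count): deg[1]=1+0=1, deg[2]=1+0=1, deg[3]=1+3=4, deg[4]=1+1=2, deg[5]=1+1=2, deg[6]=1+0=1, deg[7]=1+0=1, deg[8]=1+1=2, deg[9]=1+1=2, deg[10]=1+0=1, deg[11]=1+2=3

Answer: 1 1 4 2 2 1 1 2 2 1 3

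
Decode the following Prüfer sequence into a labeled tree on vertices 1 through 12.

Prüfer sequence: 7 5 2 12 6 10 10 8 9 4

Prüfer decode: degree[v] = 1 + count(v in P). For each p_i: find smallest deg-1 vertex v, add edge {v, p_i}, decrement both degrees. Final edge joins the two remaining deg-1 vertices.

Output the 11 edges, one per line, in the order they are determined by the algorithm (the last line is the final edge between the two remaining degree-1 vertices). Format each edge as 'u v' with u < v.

Answer: 1 7
3 5
2 5
2 12
6 7
6 10
10 11
8 10
8 9
4 9
4 12

Derivation:
Initial degrees: {1:1, 2:2, 3:1, 4:2, 5:2, 6:2, 7:2, 8:2, 9:2, 10:3, 11:1, 12:2}
Step 1: smallest deg-1 vertex = 1, p_1 = 7. Add edge {1,7}. Now deg[1]=0, deg[7]=1.
Step 2: smallest deg-1 vertex = 3, p_2 = 5. Add edge {3,5}. Now deg[3]=0, deg[5]=1.
Step 3: smallest deg-1 vertex = 5, p_3 = 2. Add edge {2,5}. Now deg[5]=0, deg[2]=1.
Step 4: smallest deg-1 vertex = 2, p_4 = 12. Add edge {2,12}. Now deg[2]=0, deg[12]=1.
Step 5: smallest deg-1 vertex = 7, p_5 = 6. Add edge {6,7}. Now deg[7]=0, deg[6]=1.
Step 6: smallest deg-1 vertex = 6, p_6 = 10. Add edge {6,10}. Now deg[6]=0, deg[10]=2.
Step 7: smallest deg-1 vertex = 11, p_7 = 10. Add edge {10,11}. Now deg[11]=0, deg[10]=1.
Step 8: smallest deg-1 vertex = 10, p_8 = 8. Add edge {8,10}. Now deg[10]=0, deg[8]=1.
Step 9: smallest deg-1 vertex = 8, p_9 = 9. Add edge {8,9}. Now deg[8]=0, deg[9]=1.
Step 10: smallest deg-1 vertex = 9, p_10 = 4. Add edge {4,9}. Now deg[9]=0, deg[4]=1.
Final: two remaining deg-1 vertices are 4, 12. Add edge {4,12}.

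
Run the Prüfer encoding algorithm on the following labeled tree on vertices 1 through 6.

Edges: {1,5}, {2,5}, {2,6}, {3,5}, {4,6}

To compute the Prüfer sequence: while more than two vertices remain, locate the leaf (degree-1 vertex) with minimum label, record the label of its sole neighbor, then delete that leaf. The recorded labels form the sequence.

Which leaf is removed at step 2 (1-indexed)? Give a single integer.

Answer: 3

Derivation:
Step 1: current leaves = {1,3,4}. Remove leaf 1 (neighbor: 5).
Step 2: current leaves = {3,4}. Remove leaf 3 (neighbor: 5).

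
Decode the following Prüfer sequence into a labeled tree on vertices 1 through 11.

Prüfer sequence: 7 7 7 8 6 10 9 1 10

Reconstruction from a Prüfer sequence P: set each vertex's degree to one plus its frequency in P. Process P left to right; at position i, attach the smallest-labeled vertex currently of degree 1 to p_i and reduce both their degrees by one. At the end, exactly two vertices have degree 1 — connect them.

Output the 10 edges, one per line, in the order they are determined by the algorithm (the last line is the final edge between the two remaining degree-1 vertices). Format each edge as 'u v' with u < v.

Initial degrees: {1:2, 2:1, 3:1, 4:1, 5:1, 6:2, 7:4, 8:2, 9:2, 10:3, 11:1}
Step 1: smallest deg-1 vertex = 2, p_1 = 7. Add edge {2,7}. Now deg[2]=0, deg[7]=3.
Step 2: smallest deg-1 vertex = 3, p_2 = 7. Add edge {3,7}. Now deg[3]=0, deg[7]=2.
Step 3: smallest deg-1 vertex = 4, p_3 = 7. Add edge {4,7}. Now deg[4]=0, deg[7]=1.
Step 4: smallest deg-1 vertex = 5, p_4 = 8. Add edge {5,8}. Now deg[5]=0, deg[8]=1.
Step 5: smallest deg-1 vertex = 7, p_5 = 6. Add edge {6,7}. Now deg[7]=0, deg[6]=1.
Step 6: smallest deg-1 vertex = 6, p_6 = 10. Add edge {6,10}. Now deg[6]=0, deg[10]=2.
Step 7: smallest deg-1 vertex = 8, p_7 = 9. Add edge {8,9}. Now deg[8]=0, deg[9]=1.
Step 8: smallest deg-1 vertex = 9, p_8 = 1. Add edge {1,9}. Now deg[9]=0, deg[1]=1.
Step 9: smallest deg-1 vertex = 1, p_9 = 10. Add edge {1,10}. Now deg[1]=0, deg[10]=1.
Final: two remaining deg-1 vertices are 10, 11. Add edge {10,11}.

Answer: 2 7
3 7
4 7
5 8
6 7
6 10
8 9
1 9
1 10
10 11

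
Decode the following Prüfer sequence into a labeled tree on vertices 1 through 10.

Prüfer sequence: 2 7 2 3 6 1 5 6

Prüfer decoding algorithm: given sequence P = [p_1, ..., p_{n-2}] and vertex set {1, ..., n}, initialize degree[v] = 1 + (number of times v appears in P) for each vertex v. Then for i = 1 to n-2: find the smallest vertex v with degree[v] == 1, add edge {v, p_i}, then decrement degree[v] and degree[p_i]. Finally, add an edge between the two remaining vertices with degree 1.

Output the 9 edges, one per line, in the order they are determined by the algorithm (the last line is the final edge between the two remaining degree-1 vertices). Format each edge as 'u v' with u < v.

Answer: 2 4
7 8
2 7
2 3
3 6
1 9
1 5
5 6
6 10

Derivation:
Initial degrees: {1:2, 2:3, 3:2, 4:1, 5:2, 6:3, 7:2, 8:1, 9:1, 10:1}
Step 1: smallest deg-1 vertex = 4, p_1 = 2. Add edge {2,4}. Now deg[4]=0, deg[2]=2.
Step 2: smallest deg-1 vertex = 8, p_2 = 7. Add edge {7,8}. Now deg[8]=0, deg[7]=1.
Step 3: smallest deg-1 vertex = 7, p_3 = 2. Add edge {2,7}. Now deg[7]=0, deg[2]=1.
Step 4: smallest deg-1 vertex = 2, p_4 = 3. Add edge {2,3}. Now deg[2]=0, deg[3]=1.
Step 5: smallest deg-1 vertex = 3, p_5 = 6. Add edge {3,6}. Now deg[3]=0, deg[6]=2.
Step 6: smallest deg-1 vertex = 9, p_6 = 1. Add edge {1,9}. Now deg[9]=0, deg[1]=1.
Step 7: smallest deg-1 vertex = 1, p_7 = 5. Add edge {1,5}. Now deg[1]=0, deg[5]=1.
Step 8: smallest deg-1 vertex = 5, p_8 = 6. Add edge {5,6}. Now deg[5]=0, deg[6]=1.
Final: two remaining deg-1 vertices are 6, 10. Add edge {6,10}.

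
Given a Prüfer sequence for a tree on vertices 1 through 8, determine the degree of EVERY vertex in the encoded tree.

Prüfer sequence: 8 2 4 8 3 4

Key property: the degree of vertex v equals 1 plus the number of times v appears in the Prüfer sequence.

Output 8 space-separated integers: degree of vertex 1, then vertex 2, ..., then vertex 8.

Answer: 1 2 2 3 1 1 1 3

Derivation:
p_1 = 8: count[8] becomes 1
p_2 = 2: count[2] becomes 1
p_3 = 4: count[4] becomes 1
p_4 = 8: count[8] becomes 2
p_5 = 3: count[3] becomes 1
p_6 = 4: count[4] becomes 2
Degrees (1 + count): deg[1]=1+0=1, deg[2]=1+1=2, deg[3]=1+1=2, deg[4]=1+2=3, deg[5]=1+0=1, deg[6]=1+0=1, deg[7]=1+0=1, deg[8]=1+2=3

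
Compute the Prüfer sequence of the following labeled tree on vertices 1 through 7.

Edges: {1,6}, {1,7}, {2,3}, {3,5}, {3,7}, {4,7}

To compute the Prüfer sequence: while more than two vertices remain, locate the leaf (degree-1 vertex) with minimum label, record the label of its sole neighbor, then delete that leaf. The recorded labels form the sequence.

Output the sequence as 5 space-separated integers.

Answer: 3 7 3 7 1

Derivation:
Step 1: leaves = {2,4,5,6}. Remove smallest leaf 2, emit neighbor 3.
Step 2: leaves = {4,5,6}. Remove smallest leaf 4, emit neighbor 7.
Step 3: leaves = {5,6}. Remove smallest leaf 5, emit neighbor 3.
Step 4: leaves = {3,6}. Remove smallest leaf 3, emit neighbor 7.
Step 5: leaves = {6,7}. Remove smallest leaf 6, emit neighbor 1.
Done: 2 vertices remain (1, 7). Sequence = [3 7 3 7 1]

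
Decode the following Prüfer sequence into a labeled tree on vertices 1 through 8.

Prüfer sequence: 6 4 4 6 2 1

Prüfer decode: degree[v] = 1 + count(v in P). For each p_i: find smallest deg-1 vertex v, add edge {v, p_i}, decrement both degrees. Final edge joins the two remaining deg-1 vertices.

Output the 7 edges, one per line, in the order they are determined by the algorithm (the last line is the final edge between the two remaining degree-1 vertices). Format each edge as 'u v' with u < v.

Initial degrees: {1:2, 2:2, 3:1, 4:3, 5:1, 6:3, 7:1, 8:1}
Step 1: smallest deg-1 vertex = 3, p_1 = 6. Add edge {3,6}. Now deg[3]=0, deg[6]=2.
Step 2: smallest deg-1 vertex = 5, p_2 = 4. Add edge {4,5}. Now deg[5]=0, deg[4]=2.
Step 3: smallest deg-1 vertex = 7, p_3 = 4. Add edge {4,7}. Now deg[7]=0, deg[4]=1.
Step 4: smallest deg-1 vertex = 4, p_4 = 6. Add edge {4,6}. Now deg[4]=0, deg[6]=1.
Step 5: smallest deg-1 vertex = 6, p_5 = 2. Add edge {2,6}. Now deg[6]=0, deg[2]=1.
Step 6: smallest deg-1 vertex = 2, p_6 = 1. Add edge {1,2}. Now deg[2]=0, deg[1]=1.
Final: two remaining deg-1 vertices are 1, 8. Add edge {1,8}.

Answer: 3 6
4 5
4 7
4 6
2 6
1 2
1 8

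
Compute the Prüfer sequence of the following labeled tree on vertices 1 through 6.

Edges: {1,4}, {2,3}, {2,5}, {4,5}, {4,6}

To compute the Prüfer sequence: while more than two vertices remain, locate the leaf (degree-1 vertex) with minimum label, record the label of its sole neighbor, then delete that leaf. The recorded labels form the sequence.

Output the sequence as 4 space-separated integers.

Step 1: leaves = {1,3,6}. Remove smallest leaf 1, emit neighbor 4.
Step 2: leaves = {3,6}. Remove smallest leaf 3, emit neighbor 2.
Step 3: leaves = {2,6}. Remove smallest leaf 2, emit neighbor 5.
Step 4: leaves = {5,6}. Remove smallest leaf 5, emit neighbor 4.
Done: 2 vertices remain (4, 6). Sequence = [4 2 5 4]

Answer: 4 2 5 4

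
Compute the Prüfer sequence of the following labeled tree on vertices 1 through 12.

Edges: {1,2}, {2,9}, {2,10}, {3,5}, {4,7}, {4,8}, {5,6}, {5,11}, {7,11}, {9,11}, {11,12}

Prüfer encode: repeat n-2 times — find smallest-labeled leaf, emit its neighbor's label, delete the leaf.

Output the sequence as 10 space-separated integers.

Step 1: leaves = {1,3,6,8,10,12}. Remove smallest leaf 1, emit neighbor 2.
Step 2: leaves = {3,6,8,10,12}. Remove smallest leaf 3, emit neighbor 5.
Step 3: leaves = {6,8,10,12}. Remove smallest leaf 6, emit neighbor 5.
Step 4: leaves = {5,8,10,12}. Remove smallest leaf 5, emit neighbor 11.
Step 5: leaves = {8,10,12}. Remove smallest leaf 8, emit neighbor 4.
Step 6: leaves = {4,10,12}. Remove smallest leaf 4, emit neighbor 7.
Step 7: leaves = {7,10,12}. Remove smallest leaf 7, emit neighbor 11.
Step 8: leaves = {10,12}. Remove smallest leaf 10, emit neighbor 2.
Step 9: leaves = {2,12}. Remove smallest leaf 2, emit neighbor 9.
Step 10: leaves = {9,12}. Remove smallest leaf 9, emit neighbor 11.
Done: 2 vertices remain (11, 12). Sequence = [2 5 5 11 4 7 11 2 9 11]

Answer: 2 5 5 11 4 7 11 2 9 11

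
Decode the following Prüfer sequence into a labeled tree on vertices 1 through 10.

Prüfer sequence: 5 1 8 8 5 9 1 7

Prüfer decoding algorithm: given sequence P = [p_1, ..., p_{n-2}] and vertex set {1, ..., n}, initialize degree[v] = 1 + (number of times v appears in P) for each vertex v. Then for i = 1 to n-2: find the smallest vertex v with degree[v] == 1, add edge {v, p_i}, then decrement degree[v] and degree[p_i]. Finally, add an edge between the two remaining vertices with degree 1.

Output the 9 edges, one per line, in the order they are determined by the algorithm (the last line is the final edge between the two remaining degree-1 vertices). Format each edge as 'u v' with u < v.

Answer: 2 5
1 3
4 8
6 8
5 8
5 9
1 9
1 7
7 10

Derivation:
Initial degrees: {1:3, 2:1, 3:1, 4:1, 5:3, 6:1, 7:2, 8:3, 9:2, 10:1}
Step 1: smallest deg-1 vertex = 2, p_1 = 5. Add edge {2,5}. Now deg[2]=0, deg[5]=2.
Step 2: smallest deg-1 vertex = 3, p_2 = 1. Add edge {1,3}. Now deg[3]=0, deg[1]=2.
Step 3: smallest deg-1 vertex = 4, p_3 = 8. Add edge {4,8}. Now deg[4]=0, deg[8]=2.
Step 4: smallest deg-1 vertex = 6, p_4 = 8. Add edge {6,8}. Now deg[6]=0, deg[8]=1.
Step 5: smallest deg-1 vertex = 8, p_5 = 5. Add edge {5,8}. Now deg[8]=0, deg[5]=1.
Step 6: smallest deg-1 vertex = 5, p_6 = 9. Add edge {5,9}. Now deg[5]=0, deg[9]=1.
Step 7: smallest deg-1 vertex = 9, p_7 = 1. Add edge {1,9}. Now deg[9]=0, deg[1]=1.
Step 8: smallest deg-1 vertex = 1, p_8 = 7. Add edge {1,7}. Now deg[1]=0, deg[7]=1.
Final: two remaining deg-1 vertices are 7, 10. Add edge {7,10}.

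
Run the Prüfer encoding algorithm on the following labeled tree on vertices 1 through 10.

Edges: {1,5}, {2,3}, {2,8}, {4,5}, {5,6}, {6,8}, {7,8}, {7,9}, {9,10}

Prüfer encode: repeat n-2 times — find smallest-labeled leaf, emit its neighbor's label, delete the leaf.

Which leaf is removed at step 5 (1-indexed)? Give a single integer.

Answer: 5

Derivation:
Step 1: current leaves = {1,3,4,10}. Remove leaf 1 (neighbor: 5).
Step 2: current leaves = {3,4,10}. Remove leaf 3 (neighbor: 2).
Step 3: current leaves = {2,4,10}. Remove leaf 2 (neighbor: 8).
Step 4: current leaves = {4,10}. Remove leaf 4 (neighbor: 5).
Step 5: current leaves = {5,10}. Remove leaf 5 (neighbor: 6).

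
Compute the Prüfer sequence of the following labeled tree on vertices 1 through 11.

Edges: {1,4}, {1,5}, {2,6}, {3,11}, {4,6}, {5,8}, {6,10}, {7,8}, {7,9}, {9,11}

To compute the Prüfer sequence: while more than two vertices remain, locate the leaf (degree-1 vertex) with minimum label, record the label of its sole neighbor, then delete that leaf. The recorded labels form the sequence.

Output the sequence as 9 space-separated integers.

Answer: 6 11 6 4 1 5 8 7 9

Derivation:
Step 1: leaves = {2,3,10}. Remove smallest leaf 2, emit neighbor 6.
Step 2: leaves = {3,10}. Remove smallest leaf 3, emit neighbor 11.
Step 3: leaves = {10,11}. Remove smallest leaf 10, emit neighbor 6.
Step 4: leaves = {6,11}. Remove smallest leaf 6, emit neighbor 4.
Step 5: leaves = {4,11}. Remove smallest leaf 4, emit neighbor 1.
Step 6: leaves = {1,11}. Remove smallest leaf 1, emit neighbor 5.
Step 7: leaves = {5,11}. Remove smallest leaf 5, emit neighbor 8.
Step 8: leaves = {8,11}. Remove smallest leaf 8, emit neighbor 7.
Step 9: leaves = {7,11}. Remove smallest leaf 7, emit neighbor 9.
Done: 2 vertices remain (9, 11). Sequence = [6 11 6 4 1 5 8 7 9]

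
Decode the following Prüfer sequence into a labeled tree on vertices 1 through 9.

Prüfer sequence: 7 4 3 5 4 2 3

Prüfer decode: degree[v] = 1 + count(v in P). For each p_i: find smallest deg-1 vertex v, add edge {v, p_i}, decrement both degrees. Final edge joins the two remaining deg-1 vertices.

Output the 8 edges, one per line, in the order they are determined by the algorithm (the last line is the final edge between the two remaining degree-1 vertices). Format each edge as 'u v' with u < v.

Answer: 1 7
4 6
3 7
5 8
4 5
2 4
2 3
3 9

Derivation:
Initial degrees: {1:1, 2:2, 3:3, 4:3, 5:2, 6:1, 7:2, 8:1, 9:1}
Step 1: smallest deg-1 vertex = 1, p_1 = 7. Add edge {1,7}. Now deg[1]=0, deg[7]=1.
Step 2: smallest deg-1 vertex = 6, p_2 = 4. Add edge {4,6}. Now deg[6]=0, deg[4]=2.
Step 3: smallest deg-1 vertex = 7, p_3 = 3. Add edge {3,7}. Now deg[7]=0, deg[3]=2.
Step 4: smallest deg-1 vertex = 8, p_4 = 5. Add edge {5,8}. Now deg[8]=0, deg[5]=1.
Step 5: smallest deg-1 vertex = 5, p_5 = 4. Add edge {4,5}. Now deg[5]=0, deg[4]=1.
Step 6: smallest deg-1 vertex = 4, p_6 = 2. Add edge {2,4}. Now deg[4]=0, deg[2]=1.
Step 7: smallest deg-1 vertex = 2, p_7 = 3. Add edge {2,3}. Now deg[2]=0, deg[3]=1.
Final: two remaining deg-1 vertices are 3, 9. Add edge {3,9}.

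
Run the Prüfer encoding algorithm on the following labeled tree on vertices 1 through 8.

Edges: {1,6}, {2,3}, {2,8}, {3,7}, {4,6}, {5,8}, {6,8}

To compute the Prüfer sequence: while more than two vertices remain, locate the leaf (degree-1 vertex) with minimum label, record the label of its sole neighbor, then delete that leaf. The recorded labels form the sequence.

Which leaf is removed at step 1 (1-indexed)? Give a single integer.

Step 1: current leaves = {1,4,5,7}. Remove leaf 1 (neighbor: 6).

Answer: 1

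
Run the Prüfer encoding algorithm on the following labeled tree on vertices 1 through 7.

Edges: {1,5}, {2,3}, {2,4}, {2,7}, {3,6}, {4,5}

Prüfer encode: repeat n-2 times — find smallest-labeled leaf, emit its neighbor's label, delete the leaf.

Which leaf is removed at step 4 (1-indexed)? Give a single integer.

Step 1: current leaves = {1,6,7}. Remove leaf 1 (neighbor: 5).
Step 2: current leaves = {5,6,7}. Remove leaf 5 (neighbor: 4).
Step 3: current leaves = {4,6,7}. Remove leaf 4 (neighbor: 2).
Step 4: current leaves = {6,7}. Remove leaf 6 (neighbor: 3).

Answer: 6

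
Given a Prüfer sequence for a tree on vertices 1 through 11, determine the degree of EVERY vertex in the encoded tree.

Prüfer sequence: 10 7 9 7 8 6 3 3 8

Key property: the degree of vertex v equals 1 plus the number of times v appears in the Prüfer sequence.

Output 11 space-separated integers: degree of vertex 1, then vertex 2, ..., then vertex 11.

Answer: 1 1 3 1 1 2 3 3 2 2 1

Derivation:
p_1 = 10: count[10] becomes 1
p_2 = 7: count[7] becomes 1
p_3 = 9: count[9] becomes 1
p_4 = 7: count[7] becomes 2
p_5 = 8: count[8] becomes 1
p_6 = 6: count[6] becomes 1
p_7 = 3: count[3] becomes 1
p_8 = 3: count[3] becomes 2
p_9 = 8: count[8] becomes 2
Degrees (1 + count): deg[1]=1+0=1, deg[2]=1+0=1, deg[3]=1+2=3, deg[4]=1+0=1, deg[5]=1+0=1, deg[6]=1+1=2, deg[7]=1+2=3, deg[8]=1+2=3, deg[9]=1+1=2, deg[10]=1+1=2, deg[11]=1+0=1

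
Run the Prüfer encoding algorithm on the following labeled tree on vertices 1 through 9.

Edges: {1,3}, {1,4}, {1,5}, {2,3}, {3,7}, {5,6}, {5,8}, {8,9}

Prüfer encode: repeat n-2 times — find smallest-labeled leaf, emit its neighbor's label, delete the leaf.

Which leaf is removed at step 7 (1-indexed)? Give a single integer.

Step 1: current leaves = {2,4,6,7,9}. Remove leaf 2 (neighbor: 3).
Step 2: current leaves = {4,6,7,9}. Remove leaf 4 (neighbor: 1).
Step 3: current leaves = {6,7,9}. Remove leaf 6 (neighbor: 5).
Step 4: current leaves = {7,9}. Remove leaf 7 (neighbor: 3).
Step 5: current leaves = {3,9}. Remove leaf 3 (neighbor: 1).
Step 6: current leaves = {1,9}. Remove leaf 1 (neighbor: 5).
Step 7: current leaves = {5,9}. Remove leaf 5 (neighbor: 8).

Answer: 5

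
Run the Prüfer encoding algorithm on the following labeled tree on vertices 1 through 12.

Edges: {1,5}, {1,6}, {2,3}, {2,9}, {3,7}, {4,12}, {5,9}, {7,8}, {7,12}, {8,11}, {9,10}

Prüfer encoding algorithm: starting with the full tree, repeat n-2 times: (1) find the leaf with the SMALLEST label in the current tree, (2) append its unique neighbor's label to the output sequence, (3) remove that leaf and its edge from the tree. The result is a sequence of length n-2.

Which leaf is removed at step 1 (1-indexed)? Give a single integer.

Answer: 4

Derivation:
Step 1: current leaves = {4,6,10,11}. Remove leaf 4 (neighbor: 12).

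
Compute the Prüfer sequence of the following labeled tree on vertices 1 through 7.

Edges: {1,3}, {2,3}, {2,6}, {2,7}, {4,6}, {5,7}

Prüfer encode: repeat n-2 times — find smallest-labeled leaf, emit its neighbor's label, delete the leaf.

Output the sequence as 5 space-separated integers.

Step 1: leaves = {1,4,5}. Remove smallest leaf 1, emit neighbor 3.
Step 2: leaves = {3,4,5}. Remove smallest leaf 3, emit neighbor 2.
Step 3: leaves = {4,5}. Remove smallest leaf 4, emit neighbor 6.
Step 4: leaves = {5,6}. Remove smallest leaf 5, emit neighbor 7.
Step 5: leaves = {6,7}. Remove smallest leaf 6, emit neighbor 2.
Done: 2 vertices remain (2, 7). Sequence = [3 2 6 7 2]

Answer: 3 2 6 7 2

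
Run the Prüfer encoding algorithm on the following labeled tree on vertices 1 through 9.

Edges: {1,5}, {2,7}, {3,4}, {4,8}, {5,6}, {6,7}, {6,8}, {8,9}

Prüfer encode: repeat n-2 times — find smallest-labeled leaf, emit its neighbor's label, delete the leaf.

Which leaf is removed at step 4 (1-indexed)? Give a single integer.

Step 1: current leaves = {1,2,3,9}. Remove leaf 1 (neighbor: 5).
Step 2: current leaves = {2,3,5,9}. Remove leaf 2 (neighbor: 7).
Step 3: current leaves = {3,5,7,9}. Remove leaf 3 (neighbor: 4).
Step 4: current leaves = {4,5,7,9}. Remove leaf 4 (neighbor: 8).

Answer: 4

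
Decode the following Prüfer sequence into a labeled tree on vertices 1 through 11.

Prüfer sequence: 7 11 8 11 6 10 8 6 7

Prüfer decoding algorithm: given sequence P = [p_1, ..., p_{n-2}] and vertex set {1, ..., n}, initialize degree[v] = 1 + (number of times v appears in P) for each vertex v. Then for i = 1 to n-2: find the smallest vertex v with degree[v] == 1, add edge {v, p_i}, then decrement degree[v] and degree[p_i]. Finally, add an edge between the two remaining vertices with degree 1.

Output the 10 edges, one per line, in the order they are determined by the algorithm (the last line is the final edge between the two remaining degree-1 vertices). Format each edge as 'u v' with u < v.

Answer: 1 7
2 11
3 8
4 11
5 6
9 10
8 10
6 8
6 7
7 11

Derivation:
Initial degrees: {1:1, 2:1, 3:1, 4:1, 5:1, 6:3, 7:3, 8:3, 9:1, 10:2, 11:3}
Step 1: smallest deg-1 vertex = 1, p_1 = 7. Add edge {1,7}. Now deg[1]=0, deg[7]=2.
Step 2: smallest deg-1 vertex = 2, p_2 = 11. Add edge {2,11}. Now deg[2]=0, deg[11]=2.
Step 3: smallest deg-1 vertex = 3, p_3 = 8. Add edge {3,8}. Now deg[3]=0, deg[8]=2.
Step 4: smallest deg-1 vertex = 4, p_4 = 11. Add edge {4,11}. Now deg[4]=0, deg[11]=1.
Step 5: smallest deg-1 vertex = 5, p_5 = 6. Add edge {5,6}. Now deg[5]=0, deg[6]=2.
Step 6: smallest deg-1 vertex = 9, p_6 = 10. Add edge {9,10}. Now deg[9]=0, deg[10]=1.
Step 7: smallest deg-1 vertex = 10, p_7 = 8. Add edge {8,10}. Now deg[10]=0, deg[8]=1.
Step 8: smallest deg-1 vertex = 8, p_8 = 6. Add edge {6,8}. Now deg[8]=0, deg[6]=1.
Step 9: smallest deg-1 vertex = 6, p_9 = 7. Add edge {6,7}. Now deg[6]=0, deg[7]=1.
Final: two remaining deg-1 vertices are 7, 11. Add edge {7,11}.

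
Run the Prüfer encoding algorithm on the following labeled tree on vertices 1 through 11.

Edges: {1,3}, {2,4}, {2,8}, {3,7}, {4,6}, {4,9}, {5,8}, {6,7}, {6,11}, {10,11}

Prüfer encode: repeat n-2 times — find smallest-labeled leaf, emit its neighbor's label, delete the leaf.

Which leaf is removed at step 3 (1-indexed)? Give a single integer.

Step 1: current leaves = {1,5,9,10}. Remove leaf 1 (neighbor: 3).
Step 2: current leaves = {3,5,9,10}. Remove leaf 3 (neighbor: 7).
Step 3: current leaves = {5,7,9,10}. Remove leaf 5 (neighbor: 8).

Answer: 5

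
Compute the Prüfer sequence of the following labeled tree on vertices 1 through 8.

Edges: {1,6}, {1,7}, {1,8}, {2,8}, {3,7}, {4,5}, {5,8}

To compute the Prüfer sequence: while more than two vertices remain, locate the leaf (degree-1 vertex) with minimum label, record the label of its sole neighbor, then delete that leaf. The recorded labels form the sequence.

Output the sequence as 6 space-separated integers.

Step 1: leaves = {2,3,4,6}. Remove smallest leaf 2, emit neighbor 8.
Step 2: leaves = {3,4,6}. Remove smallest leaf 3, emit neighbor 7.
Step 3: leaves = {4,6,7}. Remove smallest leaf 4, emit neighbor 5.
Step 4: leaves = {5,6,7}. Remove smallest leaf 5, emit neighbor 8.
Step 5: leaves = {6,7,8}. Remove smallest leaf 6, emit neighbor 1.
Step 6: leaves = {7,8}. Remove smallest leaf 7, emit neighbor 1.
Done: 2 vertices remain (1, 8). Sequence = [8 7 5 8 1 1]

Answer: 8 7 5 8 1 1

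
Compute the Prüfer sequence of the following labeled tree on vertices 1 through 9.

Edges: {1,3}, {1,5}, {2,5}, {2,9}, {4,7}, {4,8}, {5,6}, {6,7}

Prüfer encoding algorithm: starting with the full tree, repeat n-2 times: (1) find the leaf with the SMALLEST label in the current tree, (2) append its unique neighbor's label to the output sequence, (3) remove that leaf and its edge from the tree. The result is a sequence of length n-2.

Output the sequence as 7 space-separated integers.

Step 1: leaves = {3,8,9}. Remove smallest leaf 3, emit neighbor 1.
Step 2: leaves = {1,8,9}. Remove smallest leaf 1, emit neighbor 5.
Step 3: leaves = {8,9}. Remove smallest leaf 8, emit neighbor 4.
Step 4: leaves = {4,9}. Remove smallest leaf 4, emit neighbor 7.
Step 5: leaves = {7,9}. Remove smallest leaf 7, emit neighbor 6.
Step 6: leaves = {6,9}. Remove smallest leaf 6, emit neighbor 5.
Step 7: leaves = {5,9}. Remove smallest leaf 5, emit neighbor 2.
Done: 2 vertices remain (2, 9). Sequence = [1 5 4 7 6 5 2]

Answer: 1 5 4 7 6 5 2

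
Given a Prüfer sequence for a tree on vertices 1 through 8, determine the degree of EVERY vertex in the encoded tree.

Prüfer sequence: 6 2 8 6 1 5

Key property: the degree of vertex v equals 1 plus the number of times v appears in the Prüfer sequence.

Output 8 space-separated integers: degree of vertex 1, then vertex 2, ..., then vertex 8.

p_1 = 6: count[6] becomes 1
p_2 = 2: count[2] becomes 1
p_3 = 8: count[8] becomes 1
p_4 = 6: count[6] becomes 2
p_5 = 1: count[1] becomes 1
p_6 = 5: count[5] becomes 1
Degrees (1 + count): deg[1]=1+1=2, deg[2]=1+1=2, deg[3]=1+0=1, deg[4]=1+0=1, deg[5]=1+1=2, deg[6]=1+2=3, deg[7]=1+0=1, deg[8]=1+1=2

Answer: 2 2 1 1 2 3 1 2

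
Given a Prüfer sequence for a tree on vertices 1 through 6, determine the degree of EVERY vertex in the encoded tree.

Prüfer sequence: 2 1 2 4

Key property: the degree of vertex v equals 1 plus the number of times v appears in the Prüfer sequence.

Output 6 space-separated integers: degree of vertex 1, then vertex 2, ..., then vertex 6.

Answer: 2 3 1 2 1 1

Derivation:
p_1 = 2: count[2] becomes 1
p_2 = 1: count[1] becomes 1
p_3 = 2: count[2] becomes 2
p_4 = 4: count[4] becomes 1
Degrees (1 + count): deg[1]=1+1=2, deg[2]=1+2=3, deg[3]=1+0=1, deg[4]=1+1=2, deg[5]=1+0=1, deg[6]=1+0=1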